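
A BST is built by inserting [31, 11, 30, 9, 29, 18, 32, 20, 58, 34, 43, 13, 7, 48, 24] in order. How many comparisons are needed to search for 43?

Search path for 43: 31 -> 32 -> 58 -> 34 -> 43
Found: True
Comparisons: 5


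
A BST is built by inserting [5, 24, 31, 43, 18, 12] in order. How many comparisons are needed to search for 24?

Search path for 24: 5 -> 24
Found: True
Comparisons: 2


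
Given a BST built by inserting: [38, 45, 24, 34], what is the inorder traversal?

Tree insertion order: [38, 45, 24, 34]
Tree (level-order array): [38, 24, 45, None, 34]
Inorder traversal: [24, 34, 38, 45]


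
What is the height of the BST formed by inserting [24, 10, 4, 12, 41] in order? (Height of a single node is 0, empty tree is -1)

Insertion order: [24, 10, 4, 12, 41]
Tree (level-order array): [24, 10, 41, 4, 12]
Compute height bottom-up (empty subtree = -1):
  height(4) = 1 + max(-1, -1) = 0
  height(12) = 1 + max(-1, -1) = 0
  height(10) = 1 + max(0, 0) = 1
  height(41) = 1 + max(-1, -1) = 0
  height(24) = 1 + max(1, 0) = 2
Height = 2


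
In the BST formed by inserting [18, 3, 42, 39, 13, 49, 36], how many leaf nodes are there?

Tree built from: [18, 3, 42, 39, 13, 49, 36]
Tree (level-order array): [18, 3, 42, None, 13, 39, 49, None, None, 36]
Rule: A leaf has 0 children.
Per-node child counts:
  node 18: 2 child(ren)
  node 3: 1 child(ren)
  node 13: 0 child(ren)
  node 42: 2 child(ren)
  node 39: 1 child(ren)
  node 36: 0 child(ren)
  node 49: 0 child(ren)
Matching nodes: [13, 36, 49]
Count of leaf nodes: 3


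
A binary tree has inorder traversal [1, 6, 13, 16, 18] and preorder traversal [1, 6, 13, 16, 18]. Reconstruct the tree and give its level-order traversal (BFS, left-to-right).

Inorder:  [1, 6, 13, 16, 18]
Preorder: [1, 6, 13, 16, 18]
Algorithm: preorder visits root first, so consume preorder in order;
for each root, split the current inorder slice at that value into
left-subtree inorder and right-subtree inorder, then recurse.
Recursive splits:
  root=1; inorder splits into left=[], right=[6, 13, 16, 18]
  root=6; inorder splits into left=[], right=[13, 16, 18]
  root=13; inorder splits into left=[], right=[16, 18]
  root=16; inorder splits into left=[], right=[18]
  root=18; inorder splits into left=[], right=[]
Reconstructed level-order: [1, 6, 13, 16, 18]


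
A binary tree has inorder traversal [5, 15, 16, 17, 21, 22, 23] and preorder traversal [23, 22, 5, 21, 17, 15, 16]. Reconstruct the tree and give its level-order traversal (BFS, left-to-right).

Inorder:  [5, 15, 16, 17, 21, 22, 23]
Preorder: [23, 22, 5, 21, 17, 15, 16]
Algorithm: preorder visits root first, so consume preorder in order;
for each root, split the current inorder slice at that value into
left-subtree inorder and right-subtree inorder, then recurse.
Recursive splits:
  root=23; inorder splits into left=[5, 15, 16, 17, 21, 22], right=[]
  root=22; inorder splits into left=[5, 15, 16, 17, 21], right=[]
  root=5; inorder splits into left=[], right=[15, 16, 17, 21]
  root=21; inorder splits into left=[15, 16, 17], right=[]
  root=17; inorder splits into left=[15, 16], right=[]
  root=15; inorder splits into left=[], right=[16]
  root=16; inorder splits into left=[], right=[]
Reconstructed level-order: [23, 22, 5, 21, 17, 15, 16]


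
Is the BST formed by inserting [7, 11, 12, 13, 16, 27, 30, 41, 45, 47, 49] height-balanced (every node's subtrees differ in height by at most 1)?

Tree (level-order array): [7, None, 11, None, 12, None, 13, None, 16, None, 27, None, 30, None, 41, None, 45, None, 47, None, 49]
Definition: a tree is height-balanced if, at every node, |h(left) - h(right)| <= 1 (empty subtree has height -1).
Bottom-up per-node check:
  node 49: h_left=-1, h_right=-1, diff=0 [OK], height=0
  node 47: h_left=-1, h_right=0, diff=1 [OK], height=1
  node 45: h_left=-1, h_right=1, diff=2 [FAIL (|-1-1|=2 > 1)], height=2
  node 41: h_left=-1, h_right=2, diff=3 [FAIL (|-1-2|=3 > 1)], height=3
  node 30: h_left=-1, h_right=3, diff=4 [FAIL (|-1-3|=4 > 1)], height=4
  node 27: h_left=-1, h_right=4, diff=5 [FAIL (|-1-4|=5 > 1)], height=5
  node 16: h_left=-1, h_right=5, diff=6 [FAIL (|-1-5|=6 > 1)], height=6
  node 13: h_left=-1, h_right=6, diff=7 [FAIL (|-1-6|=7 > 1)], height=7
  node 12: h_left=-1, h_right=7, diff=8 [FAIL (|-1-7|=8 > 1)], height=8
  node 11: h_left=-1, h_right=8, diff=9 [FAIL (|-1-8|=9 > 1)], height=9
  node 7: h_left=-1, h_right=9, diff=10 [FAIL (|-1-9|=10 > 1)], height=10
Node 45 violates the condition: |-1 - 1| = 2 > 1.
Result: Not balanced


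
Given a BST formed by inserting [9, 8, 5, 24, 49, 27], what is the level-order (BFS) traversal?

Tree insertion order: [9, 8, 5, 24, 49, 27]
Tree (level-order array): [9, 8, 24, 5, None, None, 49, None, None, 27]
BFS from the root, enqueuing left then right child of each popped node:
  queue [9] -> pop 9, enqueue [8, 24], visited so far: [9]
  queue [8, 24] -> pop 8, enqueue [5], visited so far: [9, 8]
  queue [24, 5] -> pop 24, enqueue [49], visited so far: [9, 8, 24]
  queue [5, 49] -> pop 5, enqueue [none], visited so far: [9, 8, 24, 5]
  queue [49] -> pop 49, enqueue [27], visited so far: [9, 8, 24, 5, 49]
  queue [27] -> pop 27, enqueue [none], visited so far: [9, 8, 24, 5, 49, 27]
Result: [9, 8, 24, 5, 49, 27]


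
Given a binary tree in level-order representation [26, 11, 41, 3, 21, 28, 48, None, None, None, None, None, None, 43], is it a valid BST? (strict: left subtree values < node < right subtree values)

Level-order array: [26, 11, 41, 3, 21, 28, 48, None, None, None, None, None, None, 43]
Validate using subtree bounds (lo, hi): at each node, require lo < value < hi,
then recurse left with hi=value and right with lo=value.
Preorder trace (stopping at first violation):
  at node 26 with bounds (-inf, +inf): OK
  at node 11 with bounds (-inf, 26): OK
  at node 3 with bounds (-inf, 11): OK
  at node 21 with bounds (11, 26): OK
  at node 41 with bounds (26, +inf): OK
  at node 28 with bounds (26, 41): OK
  at node 48 with bounds (41, +inf): OK
  at node 43 with bounds (41, 48): OK
No violation found at any node.
Result: Valid BST


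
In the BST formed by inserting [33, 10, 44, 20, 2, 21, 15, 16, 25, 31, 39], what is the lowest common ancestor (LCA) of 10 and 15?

Tree insertion order: [33, 10, 44, 20, 2, 21, 15, 16, 25, 31, 39]
Tree (level-order array): [33, 10, 44, 2, 20, 39, None, None, None, 15, 21, None, None, None, 16, None, 25, None, None, None, 31]
In a BST, the LCA of p=10, q=15 is the first node v on the
root-to-leaf path with p <= v <= q (go left if both < v, right if both > v).
Walk from root:
  at 33: both 10 and 15 < 33, go left
  at 10: 10 <= 10 <= 15, this is the LCA
LCA = 10


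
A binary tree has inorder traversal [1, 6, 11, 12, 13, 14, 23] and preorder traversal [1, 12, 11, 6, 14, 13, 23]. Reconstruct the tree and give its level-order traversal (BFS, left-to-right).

Inorder:  [1, 6, 11, 12, 13, 14, 23]
Preorder: [1, 12, 11, 6, 14, 13, 23]
Algorithm: preorder visits root first, so consume preorder in order;
for each root, split the current inorder slice at that value into
left-subtree inorder and right-subtree inorder, then recurse.
Recursive splits:
  root=1; inorder splits into left=[], right=[6, 11, 12, 13, 14, 23]
  root=12; inorder splits into left=[6, 11], right=[13, 14, 23]
  root=11; inorder splits into left=[6], right=[]
  root=6; inorder splits into left=[], right=[]
  root=14; inorder splits into left=[13], right=[23]
  root=13; inorder splits into left=[], right=[]
  root=23; inorder splits into left=[], right=[]
Reconstructed level-order: [1, 12, 11, 14, 6, 13, 23]


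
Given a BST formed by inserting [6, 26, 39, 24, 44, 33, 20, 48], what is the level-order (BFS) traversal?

Tree insertion order: [6, 26, 39, 24, 44, 33, 20, 48]
Tree (level-order array): [6, None, 26, 24, 39, 20, None, 33, 44, None, None, None, None, None, 48]
BFS from the root, enqueuing left then right child of each popped node:
  queue [6] -> pop 6, enqueue [26], visited so far: [6]
  queue [26] -> pop 26, enqueue [24, 39], visited so far: [6, 26]
  queue [24, 39] -> pop 24, enqueue [20], visited so far: [6, 26, 24]
  queue [39, 20] -> pop 39, enqueue [33, 44], visited so far: [6, 26, 24, 39]
  queue [20, 33, 44] -> pop 20, enqueue [none], visited so far: [6, 26, 24, 39, 20]
  queue [33, 44] -> pop 33, enqueue [none], visited so far: [6, 26, 24, 39, 20, 33]
  queue [44] -> pop 44, enqueue [48], visited so far: [6, 26, 24, 39, 20, 33, 44]
  queue [48] -> pop 48, enqueue [none], visited so far: [6, 26, 24, 39, 20, 33, 44, 48]
Result: [6, 26, 24, 39, 20, 33, 44, 48]


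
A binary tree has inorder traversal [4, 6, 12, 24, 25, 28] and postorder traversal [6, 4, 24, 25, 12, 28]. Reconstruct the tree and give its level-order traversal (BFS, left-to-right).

Inorder:   [4, 6, 12, 24, 25, 28]
Postorder: [6, 4, 24, 25, 12, 28]
Algorithm: postorder visits root last, so walk postorder right-to-left;
each value is the root of the current inorder slice — split it at that
value, recurse on the right subtree first, then the left.
Recursive splits:
  root=28; inorder splits into left=[4, 6, 12, 24, 25], right=[]
  root=12; inorder splits into left=[4, 6], right=[24, 25]
  root=25; inorder splits into left=[24], right=[]
  root=24; inorder splits into left=[], right=[]
  root=4; inorder splits into left=[], right=[6]
  root=6; inorder splits into left=[], right=[]
Reconstructed level-order: [28, 12, 4, 25, 6, 24]


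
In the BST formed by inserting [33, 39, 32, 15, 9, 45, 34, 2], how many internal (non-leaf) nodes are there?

Tree built from: [33, 39, 32, 15, 9, 45, 34, 2]
Tree (level-order array): [33, 32, 39, 15, None, 34, 45, 9, None, None, None, None, None, 2]
Rule: An internal node has at least one child.
Per-node child counts:
  node 33: 2 child(ren)
  node 32: 1 child(ren)
  node 15: 1 child(ren)
  node 9: 1 child(ren)
  node 2: 0 child(ren)
  node 39: 2 child(ren)
  node 34: 0 child(ren)
  node 45: 0 child(ren)
Matching nodes: [33, 32, 15, 9, 39]
Count of internal (non-leaf) nodes: 5


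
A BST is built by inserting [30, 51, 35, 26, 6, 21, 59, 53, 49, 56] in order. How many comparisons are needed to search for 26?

Search path for 26: 30 -> 26
Found: True
Comparisons: 2


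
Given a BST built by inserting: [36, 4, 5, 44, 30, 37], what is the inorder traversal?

Tree insertion order: [36, 4, 5, 44, 30, 37]
Tree (level-order array): [36, 4, 44, None, 5, 37, None, None, 30]
Inorder traversal: [4, 5, 30, 36, 37, 44]


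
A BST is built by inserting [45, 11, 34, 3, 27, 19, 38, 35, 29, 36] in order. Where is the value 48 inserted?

Starting tree (level order): [45, 11, None, 3, 34, None, None, 27, 38, 19, 29, 35, None, None, None, None, None, None, 36]
Insertion path: 45
Result: insert 48 as right child of 45
Final tree (level order): [45, 11, 48, 3, 34, None, None, None, None, 27, 38, 19, 29, 35, None, None, None, None, None, None, 36]


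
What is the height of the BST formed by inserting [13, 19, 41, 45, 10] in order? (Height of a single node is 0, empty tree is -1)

Insertion order: [13, 19, 41, 45, 10]
Tree (level-order array): [13, 10, 19, None, None, None, 41, None, 45]
Compute height bottom-up (empty subtree = -1):
  height(10) = 1 + max(-1, -1) = 0
  height(45) = 1 + max(-1, -1) = 0
  height(41) = 1 + max(-1, 0) = 1
  height(19) = 1 + max(-1, 1) = 2
  height(13) = 1 + max(0, 2) = 3
Height = 3


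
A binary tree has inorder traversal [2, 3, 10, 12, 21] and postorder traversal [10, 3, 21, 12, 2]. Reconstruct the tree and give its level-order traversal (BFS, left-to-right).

Inorder:   [2, 3, 10, 12, 21]
Postorder: [10, 3, 21, 12, 2]
Algorithm: postorder visits root last, so walk postorder right-to-left;
each value is the root of the current inorder slice — split it at that
value, recurse on the right subtree first, then the left.
Recursive splits:
  root=2; inorder splits into left=[], right=[3, 10, 12, 21]
  root=12; inorder splits into left=[3, 10], right=[21]
  root=21; inorder splits into left=[], right=[]
  root=3; inorder splits into left=[], right=[10]
  root=10; inorder splits into left=[], right=[]
Reconstructed level-order: [2, 12, 3, 21, 10]


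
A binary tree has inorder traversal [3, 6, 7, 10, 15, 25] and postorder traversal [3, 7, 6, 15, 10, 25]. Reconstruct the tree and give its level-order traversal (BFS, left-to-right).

Inorder:   [3, 6, 7, 10, 15, 25]
Postorder: [3, 7, 6, 15, 10, 25]
Algorithm: postorder visits root last, so walk postorder right-to-left;
each value is the root of the current inorder slice — split it at that
value, recurse on the right subtree first, then the left.
Recursive splits:
  root=25; inorder splits into left=[3, 6, 7, 10, 15], right=[]
  root=10; inorder splits into left=[3, 6, 7], right=[15]
  root=15; inorder splits into left=[], right=[]
  root=6; inorder splits into left=[3], right=[7]
  root=7; inorder splits into left=[], right=[]
  root=3; inorder splits into left=[], right=[]
Reconstructed level-order: [25, 10, 6, 15, 3, 7]


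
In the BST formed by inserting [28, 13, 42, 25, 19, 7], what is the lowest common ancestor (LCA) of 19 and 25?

Tree insertion order: [28, 13, 42, 25, 19, 7]
Tree (level-order array): [28, 13, 42, 7, 25, None, None, None, None, 19]
In a BST, the LCA of p=19, q=25 is the first node v on the
root-to-leaf path with p <= v <= q (go left if both < v, right if both > v).
Walk from root:
  at 28: both 19 and 25 < 28, go left
  at 13: both 19 and 25 > 13, go right
  at 25: 19 <= 25 <= 25, this is the LCA
LCA = 25


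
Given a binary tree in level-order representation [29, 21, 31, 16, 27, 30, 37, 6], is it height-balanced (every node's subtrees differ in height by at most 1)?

Tree (level-order array): [29, 21, 31, 16, 27, 30, 37, 6]
Definition: a tree is height-balanced if, at every node, |h(left) - h(right)| <= 1 (empty subtree has height -1).
Bottom-up per-node check:
  node 6: h_left=-1, h_right=-1, diff=0 [OK], height=0
  node 16: h_left=0, h_right=-1, diff=1 [OK], height=1
  node 27: h_left=-1, h_right=-1, diff=0 [OK], height=0
  node 21: h_left=1, h_right=0, diff=1 [OK], height=2
  node 30: h_left=-1, h_right=-1, diff=0 [OK], height=0
  node 37: h_left=-1, h_right=-1, diff=0 [OK], height=0
  node 31: h_left=0, h_right=0, diff=0 [OK], height=1
  node 29: h_left=2, h_right=1, diff=1 [OK], height=3
All nodes satisfy the balance condition.
Result: Balanced


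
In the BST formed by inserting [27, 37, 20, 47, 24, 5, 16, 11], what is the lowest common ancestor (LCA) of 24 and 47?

Tree insertion order: [27, 37, 20, 47, 24, 5, 16, 11]
Tree (level-order array): [27, 20, 37, 5, 24, None, 47, None, 16, None, None, None, None, 11]
In a BST, the LCA of p=24, q=47 is the first node v on the
root-to-leaf path with p <= v <= q (go left if both < v, right if both > v).
Walk from root:
  at 27: 24 <= 27 <= 47, this is the LCA
LCA = 27


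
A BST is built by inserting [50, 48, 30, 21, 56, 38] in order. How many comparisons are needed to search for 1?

Search path for 1: 50 -> 48 -> 30 -> 21
Found: False
Comparisons: 4


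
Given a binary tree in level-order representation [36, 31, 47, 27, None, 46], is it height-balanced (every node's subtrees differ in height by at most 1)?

Tree (level-order array): [36, 31, 47, 27, None, 46]
Definition: a tree is height-balanced if, at every node, |h(left) - h(right)| <= 1 (empty subtree has height -1).
Bottom-up per-node check:
  node 27: h_left=-1, h_right=-1, diff=0 [OK], height=0
  node 31: h_left=0, h_right=-1, diff=1 [OK], height=1
  node 46: h_left=-1, h_right=-1, diff=0 [OK], height=0
  node 47: h_left=0, h_right=-1, diff=1 [OK], height=1
  node 36: h_left=1, h_right=1, diff=0 [OK], height=2
All nodes satisfy the balance condition.
Result: Balanced


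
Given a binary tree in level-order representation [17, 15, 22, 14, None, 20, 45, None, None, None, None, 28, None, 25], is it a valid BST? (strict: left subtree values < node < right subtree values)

Level-order array: [17, 15, 22, 14, None, 20, 45, None, None, None, None, 28, None, 25]
Validate using subtree bounds (lo, hi): at each node, require lo < value < hi,
then recurse left with hi=value and right with lo=value.
Preorder trace (stopping at first violation):
  at node 17 with bounds (-inf, +inf): OK
  at node 15 with bounds (-inf, 17): OK
  at node 14 with bounds (-inf, 15): OK
  at node 22 with bounds (17, +inf): OK
  at node 20 with bounds (17, 22): OK
  at node 45 with bounds (22, +inf): OK
  at node 28 with bounds (22, 45): OK
  at node 25 with bounds (22, 28): OK
No violation found at any node.
Result: Valid BST


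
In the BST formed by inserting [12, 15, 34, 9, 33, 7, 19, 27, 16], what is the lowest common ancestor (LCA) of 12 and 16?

Tree insertion order: [12, 15, 34, 9, 33, 7, 19, 27, 16]
Tree (level-order array): [12, 9, 15, 7, None, None, 34, None, None, 33, None, 19, None, 16, 27]
In a BST, the LCA of p=12, q=16 is the first node v on the
root-to-leaf path with p <= v <= q (go left if both < v, right if both > v).
Walk from root:
  at 12: 12 <= 12 <= 16, this is the LCA
LCA = 12


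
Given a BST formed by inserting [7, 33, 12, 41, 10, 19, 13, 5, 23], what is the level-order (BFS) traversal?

Tree insertion order: [7, 33, 12, 41, 10, 19, 13, 5, 23]
Tree (level-order array): [7, 5, 33, None, None, 12, 41, 10, 19, None, None, None, None, 13, 23]
BFS from the root, enqueuing left then right child of each popped node:
  queue [7] -> pop 7, enqueue [5, 33], visited so far: [7]
  queue [5, 33] -> pop 5, enqueue [none], visited so far: [7, 5]
  queue [33] -> pop 33, enqueue [12, 41], visited so far: [7, 5, 33]
  queue [12, 41] -> pop 12, enqueue [10, 19], visited so far: [7, 5, 33, 12]
  queue [41, 10, 19] -> pop 41, enqueue [none], visited so far: [7, 5, 33, 12, 41]
  queue [10, 19] -> pop 10, enqueue [none], visited so far: [7, 5, 33, 12, 41, 10]
  queue [19] -> pop 19, enqueue [13, 23], visited so far: [7, 5, 33, 12, 41, 10, 19]
  queue [13, 23] -> pop 13, enqueue [none], visited so far: [7, 5, 33, 12, 41, 10, 19, 13]
  queue [23] -> pop 23, enqueue [none], visited so far: [7, 5, 33, 12, 41, 10, 19, 13, 23]
Result: [7, 5, 33, 12, 41, 10, 19, 13, 23]


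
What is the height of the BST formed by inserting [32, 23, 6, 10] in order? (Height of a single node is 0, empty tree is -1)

Insertion order: [32, 23, 6, 10]
Tree (level-order array): [32, 23, None, 6, None, None, 10]
Compute height bottom-up (empty subtree = -1):
  height(10) = 1 + max(-1, -1) = 0
  height(6) = 1 + max(-1, 0) = 1
  height(23) = 1 + max(1, -1) = 2
  height(32) = 1 + max(2, -1) = 3
Height = 3


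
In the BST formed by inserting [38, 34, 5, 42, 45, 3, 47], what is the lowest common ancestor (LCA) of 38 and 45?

Tree insertion order: [38, 34, 5, 42, 45, 3, 47]
Tree (level-order array): [38, 34, 42, 5, None, None, 45, 3, None, None, 47]
In a BST, the LCA of p=38, q=45 is the first node v on the
root-to-leaf path with p <= v <= q (go left if both < v, right if both > v).
Walk from root:
  at 38: 38 <= 38 <= 45, this is the LCA
LCA = 38


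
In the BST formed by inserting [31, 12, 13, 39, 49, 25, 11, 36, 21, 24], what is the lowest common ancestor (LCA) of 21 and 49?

Tree insertion order: [31, 12, 13, 39, 49, 25, 11, 36, 21, 24]
Tree (level-order array): [31, 12, 39, 11, 13, 36, 49, None, None, None, 25, None, None, None, None, 21, None, None, 24]
In a BST, the LCA of p=21, q=49 is the first node v on the
root-to-leaf path with p <= v <= q (go left if both < v, right if both > v).
Walk from root:
  at 31: 21 <= 31 <= 49, this is the LCA
LCA = 31


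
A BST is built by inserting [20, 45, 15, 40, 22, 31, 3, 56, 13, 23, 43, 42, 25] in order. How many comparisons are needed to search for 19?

Search path for 19: 20 -> 15
Found: False
Comparisons: 2


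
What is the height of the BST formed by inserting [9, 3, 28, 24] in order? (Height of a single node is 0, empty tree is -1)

Insertion order: [9, 3, 28, 24]
Tree (level-order array): [9, 3, 28, None, None, 24]
Compute height bottom-up (empty subtree = -1):
  height(3) = 1 + max(-1, -1) = 0
  height(24) = 1 + max(-1, -1) = 0
  height(28) = 1 + max(0, -1) = 1
  height(9) = 1 + max(0, 1) = 2
Height = 2


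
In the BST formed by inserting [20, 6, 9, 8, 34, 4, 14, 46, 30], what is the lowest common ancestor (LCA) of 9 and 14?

Tree insertion order: [20, 6, 9, 8, 34, 4, 14, 46, 30]
Tree (level-order array): [20, 6, 34, 4, 9, 30, 46, None, None, 8, 14]
In a BST, the LCA of p=9, q=14 is the first node v on the
root-to-leaf path with p <= v <= q (go left if both < v, right if both > v).
Walk from root:
  at 20: both 9 and 14 < 20, go left
  at 6: both 9 and 14 > 6, go right
  at 9: 9 <= 9 <= 14, this is the LCA
LCA = 9


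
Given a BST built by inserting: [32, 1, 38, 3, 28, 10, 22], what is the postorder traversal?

Tree insertion order: [32, 1, 38, 3, 28, 10, 22]
Tree (level-order array): [32, 1, 38, None, 3, None, None, None, 28, 10, None, None, 22]
Postorder traversal: [22, 10, 28, 3, 1, 38, 32]


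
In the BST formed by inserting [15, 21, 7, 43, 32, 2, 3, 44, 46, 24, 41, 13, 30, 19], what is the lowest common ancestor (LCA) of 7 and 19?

Tree insertion order: [15, 21, 7, 43, 32, 2, 3, 44, 46, 24, 41, 13, 30, 19]
Tree (level-order array): [15, 7, 21, 2, 13, 19, 43, None, 3, None, None, None, None, 32, 44, None, None, 24, 41, None, 46, None, 30]
In a BST, the LCA of p=7, q=19 is the first node v on the
root-to-leaf path with p <= v <= q (go left if both < v, right if both > v).
Walk from root:
  at 15: 7 <= 15 <= 19, this is the LCA
LCA = 15


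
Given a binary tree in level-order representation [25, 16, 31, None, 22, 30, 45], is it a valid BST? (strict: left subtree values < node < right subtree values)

Level-order array: [25, 16, 31, None, 22, 30, 45]
Validate using subtree bounds (lo, hi): at each node, require lo < value < hi,
then recurse left with hi=value and right with lo=value.
Preorder trace (stopping at first violation):
  at node 25 with bounds (-inf, +inf): OK
  at node 16 with bounds (-inf, 25): OK
  at node 22 with bounds (16, 25): OK
  at node 31 with bounds (25, +inf): OK
  at node 30 with bounds (25, 31): OK
  at node 45 with bounds (31, +inf): OK
No violation found at any node.
Result: Valid BST


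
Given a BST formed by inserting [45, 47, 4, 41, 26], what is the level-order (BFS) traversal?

Tree insertion order: [45, 47, 4, 41, 26]
Tree (level-order array): [45, 4, 47, None, 41, None, None, 26]
BFS from the root, enqueuing left then right child of each popped node:
  queue [45] -> pop 45, enqueue [4, 47], visited so far: [45]
  queue [4, 47] -> pop 4, enqueue [41], visited so far: [45, 4]
  queue [47, 41] -> pop 47, enqueue [none], visited so far: [45, 4, 47]
  queue [41] -> pop 41, enqueue [26], visited so far: [45, 4, 47, 41]
  queue [26] -> pop 26, enqueue [none], visited so far: [45, 4, 47, 41, 26]
Result: [45, 4, 47, 41, 26]


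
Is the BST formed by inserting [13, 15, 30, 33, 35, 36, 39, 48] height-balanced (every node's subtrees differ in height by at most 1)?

Tree (level-order array): [13, None, 15, None, 30, None, 33, None, 35, None, 36, None, 39, None, 48]
Definition: a tree is height-balanced if, at every node, |h(left) - h(right)| <= 1 (empty subtree has height -1).
Bottom-up per-node check:
  node 48: h_left=-1, h_right=-1, diff=0 [OK], height=0
  node 39: h_left=-1, h_right=0, diff=1 [OK], height=1
  node 36: h_left=-1, h_right=1, diff=2 [FAIL (|-1-1|=2 > 1)], height=2
  node 35: h_left=-1, h_right=2, diff=3 [FAIL (|-1-2|=3 > 1)], height=3
  node 33: h_left=-1, h_right=3, diff=4 [FAIL (|-1-3|=4 > 1)], height=4
  node 30: h_left=-1, h_right=4, diff=5 [FAIL (|-1-4|=5 > 1)], height=5
  node 15: h_left=-1, h_right=5, diff=6 [FAIL (|-1-5|=6 > 1)], height=6
  node 13: h_left=-1, h_right=6, diff=7 [FAIL (|-1-6|=7 > 1)], height=7
Node 36 violates the condition: |-1 - 1| = 2 > 1.
Result: Not balanced


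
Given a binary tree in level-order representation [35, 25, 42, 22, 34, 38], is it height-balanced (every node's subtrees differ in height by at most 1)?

Tree (level-order array): [35, 25, 42, 22, 34, 38]
Definition: a tree is height-balanced if, at every node, |h(left) - h(right)| <= 1 (empty subtree has height -1).
Bottom-up per-node check:
  node 22: h_left=-1, h_right=-1, diff=0 [OK], height=0
  node 34: h_left=-1, h_right=-1, diff=0 [OK], height=0
  node 25: h_left=0, h_right=0, diff=0 [OK], height=1
  node 38: h_left=-1, h_right=-1, diff=0 [OK], height=0
  node 42: h_left=0, h_right=-1, diff=1 [OK], height=1
  node 35: h_left=1, h_right=1, diff=0 [OK], height=2
All nodes satisfy the balance condition.
Result: Balanced


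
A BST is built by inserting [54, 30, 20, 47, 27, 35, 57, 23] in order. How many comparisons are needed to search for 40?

Search path for 40: 54 -> 30 -> 47 -> 35
Found: False
Comparisons: 4


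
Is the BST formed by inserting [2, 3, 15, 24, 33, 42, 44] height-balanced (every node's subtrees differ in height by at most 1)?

Tree (level-order array): [2, None, 3, None, 15, None, 24, None, 33, None, 42, None, 44]
Definition: a tree is height-balanced if, at every node, |h(left) - h(right)| <= 1 (empty subtree has height -1).
Bottom-up per-node check:
  node 44: h_left=-1, h_right=-1, diff=0 [OK], height=0
  node 42: h_left=-1, h_right=0, diff=1 [OK], height=1
  node 33: h_left=-1, h_right=1, diff=2 [FAIL (|-1-1|=2 > 1)], height=2
  node 24: h_left=-1, h_right=2, diff=3 [FAIL (|-1-2|=3 > 1)], height=3
  node 15: h_left=-1, h_right=3, diff=4 [FAIL (|-1-3|=4 > 1)], height=4
  node 3: h_left=-1, h_right=4, diff=5 [FAIL (|-1-4|=5 > 1)], height=5
  node 2: h_left=-1, h_right=5, diff=6 [FAIL (|-1-5|=6 > 1)], height=6
Node 33 violates the condition: |-1 - 1| = 2 > 1.
Result: Not balanced


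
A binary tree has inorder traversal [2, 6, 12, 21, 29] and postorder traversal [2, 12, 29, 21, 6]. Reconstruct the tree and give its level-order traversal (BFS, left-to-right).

Inorder:   [2, 6, 12, 21, 29]
Postorder: [2, 12, 29, 21, 6]
Algorithm: postorder visits root last, so walk postorder right-to-left;
each value is the root of the current inorder slice — split it at that
value, recurse on the right subtree first, then the left.
Recursive splits:
  root=6; inorder splits into left=[2], right=[12, 21, 29]
  root=21; inorder splits into left=[12], right=[29]
  root=29; inorder splits into left=[], right=[]
  root=12; inorder splits into left=[], right=[]
  root=2; inorder splits into left=[], right=[]
Reconstructed level-order: [6, 2, 21, 12, 29]


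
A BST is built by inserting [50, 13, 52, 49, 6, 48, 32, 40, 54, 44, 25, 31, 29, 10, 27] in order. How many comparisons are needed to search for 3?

Search path for 3: 50 -> 13 -> 6
Found: False
Comparisons: 3


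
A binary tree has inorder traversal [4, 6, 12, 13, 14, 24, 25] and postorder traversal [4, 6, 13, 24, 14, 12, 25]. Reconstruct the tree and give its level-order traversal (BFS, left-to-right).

Inorder:   [4, 6, 12, 13, 14, 24, 25]
Postorder: [4, 6, 13, 24, 14, 12, 25]
Algorithm: postorder visits root last, so walk postorder right-to-left;
each value is the root of the current inorder slice — split it at that
value, recurse on the right subtree first, then the left.
Recursive splits:
  root=25; inorder splits into left=[4, 6, 12, 13, 14, 24], right=[]
  root=12; inorder splits into left=[4, 6], right=[13, 14, 24]
  root=14; inorder splits into left=[13], right=[24]
  root=24; inorder splits into left=[], right=[]
  root=13; inorder splits into left=[], right=[]
  root=6; inorder splits into left=[4], right=[]
  root=4; inorder splits into left=[], right=[]
Reconstructed level-order: [25, 12, 6, 14, 4, 13, 24]


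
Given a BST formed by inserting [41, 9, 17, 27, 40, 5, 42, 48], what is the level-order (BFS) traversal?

Tree insertion order: [41, 9, 17, 27, 40, 5, 42, 48]
Tree (level-order array): [41, 9, 42, 5, 17, None, 48, None, None, None, 27, None, None, None, 40]
BFS from the root, enqueuing left then right child of each popped node:
  queue [41] -> pop 41, enqueue [9, 42], visited so far: [41]
  queue [9, 42] -> pop 9, enqueue [5, 17], visited so far: [41, 9]
  queue [42, 5, 17] -> pop 42, enqueue [48], visited so far: [41, 9, 42]
  queue [5, 17, 48] -> pop 5, enqueue [none], visited so far: [41, 9, 42, 5]
  queue [17, 48] -> pop 17, enqueue [27], visited so far: [41, 9, 42, 5, 17]
  queue [48, 27] -> pop 48, enqueue [none], visited so far: [41, 9, 42, 5, 17, 48]
  queue [27] -> pop 27, enqueue [40], visited so far: [41, 9, 42, 5, 17, 48, 27]
  queue [40] -> pop 40, enqueue [none], visited so far: [41, 9, 42, 5, 17, 48, 27, 40]
Result: [41, 9, 42, 5, 17, 48, 27, 40]


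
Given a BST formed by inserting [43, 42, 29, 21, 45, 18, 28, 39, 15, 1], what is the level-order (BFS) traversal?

Tree insertion order: [43, 42, 29, 21, 45, 18, 28, 39, 15, 1]
Tree (level-order array): [43, 42, 45, 29, None, None, None, 21, 39, 18, 28, None, None, 15, None, None, None, 1]
BFS from the root, enqueuing left then right child of each popped node:
  queue [43] -> pop 43, enqueue [42, 45], visited so far: [43]
  queue [42, 45] -> pop 42, enqueue [29], visited so far: [43, 42]
  queue [45, 29] -> pop 45, enqueue [none], visited so far: [43, 42, 45]
  queue [29] -> pop 29, enqueue [21, 39], visited so far: [43, 42, 45, 29]
  queue [21, 39] -> pop 21, enqueue [18, 28], visited so far: [43, 42, 45, 29, 21]
  queue [39, 18, 28] -> pop 39, enqueue [none], visited so far: [43, 42, 45, 29, 21, 39]
  queue [18, 28] -> pop 18, enqueue [15], visited so far: [43, 42, 45, 29, 21, 39, 18]
  queue [28, 15] -> pop 28, enqueue [none], visited so far: [43, 42, 45, 29, 21, 39, 18, 28]
  queue [15] -> pop 15, enqueue [1], visited so far: [43, 42, 45, 29, 21, 39, 18, 28, 15]
  queue [1] -> pop 1, enqueue [none], visited so far: [43, 42, 45, 29, 21, 39, 18, 28, 15, 1]
Result: [43, 42, 45, 29, 21, 39, 18, 28, 15, 1]


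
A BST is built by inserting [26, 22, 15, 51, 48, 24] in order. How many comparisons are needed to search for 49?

Search path for 49: 26 -> 51 -> 48
Found: False
Comparisons: 3


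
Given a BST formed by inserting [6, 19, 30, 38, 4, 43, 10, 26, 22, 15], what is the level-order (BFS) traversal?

Tree insertion order: [6, 19, 30, 38, 4, 43, 10, 26, 22, 15]
Tree (level-order array): [6, 4, 19, None, None, 10, 30, None, 15, 26, 38, None, None, 22, None, None, 43]
BFS from the root, enqueuing left then right child of each popped node:
  queue [6] -> pop 6, enqueue [4, 19], visited so far: [6]
  queue [4, 19] -> pop 4, enqueue [none], visited so far: [6, 4]
  queue [19] -> pop 19, enqueue [10, 30], visited so far: [6, 4, 19]
  queue [10, 30] -> pop 10, enqueue [15], visited so far: [6, 4, 19, 10]
  queue [30, 15] -> pop 30, enqueue [26, 38], visited so far: [6, 4, 19, 10, 30]
  queue [15, 26, 38] -> pop 15, enqueue [none], visited so far: [6, 4, 19, 10, 30, 15]
  queue [26, 38] -> pop 26, enqueue [22], visited so far: [6, 4, 19, 10, 30, 15, 26]
  queue [38, 22] -> pop 38, enqueue [43], visited so far: [6, 4, 19, 10, 30, 15, 26, 38]
  queue [22, 43] -> pop 22, enqueue [none], visited so far: [6, 4, 19, 10, 30, 15, 26, 38, 22]
  queue [43] -> pop 43, enqueue [none], visited so far: [6, 4, 19, 10, 30, 15, 26, 38, 22, 43]
Result: [6, 4, 19, 10, 30, 15, 26, 38, 22, 43]


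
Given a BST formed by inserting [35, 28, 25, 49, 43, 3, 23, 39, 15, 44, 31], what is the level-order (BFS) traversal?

Tree insertion order: [35, 28, 25, 49, 43, 3, 23, 39, 15, 44, 31]
Tree (level-order array): [35, 28, 49, 25, 31, 43, None, 3, None, None, None, 39, 44, None, 23, None, None, None, None, 15]
BFS from the root, enqueuing left then right child of each popped node:
  queue [35] -> pop 35, enqueue [28, 49], visited so far: [35]
  queue [28, 49] -> pop 28, enqueue [25, 31], visited so far: [35, 28]
  queue [49, 25, 31] -> pop 49, enqueue [43], visited so far: [35, 28, 49]
  queue [25, 31, 43] -> pop 25, enqueue [3], visited so far: [35, 28, 49, 25]
  queue [31, 43, 3] -> pop 31, enqueue [none], visited so far: [35, 28, 49, 25, 31]
  queue [43, 3] -> pop 43, enqueue [39, 44], visited so far: [35, 28, 49, 25, 31, 43]
  queue [3, 39, 44] -> pop 3, enqueue [23], visited so far: [35, 28, 49, 25, 31, 43, 3]
  queue [39, 44, 23] -> pop 39, enqueue [none], visited so far: [35, 28, 49, 25, 31, 43, 3, 39]
  queue [44, 23] -> pop 44, enqueue [none], visited so far: [35, 28, 49, 25, 31, 43, 3, 39, 44]
  queue [23] -> pop 23, enqueue [15], visited so far: [35, 28, 49, 25, 31, 43, 3, 39, 44, 23]
  queue [15] -> pop 15, enqueue [none], visited so far: [35, 28, 49, 25, 31, 43, 3, 39, 44, 23, 15]
Result: [35, 28, 49, 25, 31, 43, 3, 39, 44, 23, 15]


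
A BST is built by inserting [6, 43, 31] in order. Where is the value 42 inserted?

Starting tree (level order): [6, None, 43, 31]
Insertion path: 6 -> 43 -> 31
Result: insert 42 as right child of 31
Final tree (level order): [6, None, 43, 31, None, None, 42]


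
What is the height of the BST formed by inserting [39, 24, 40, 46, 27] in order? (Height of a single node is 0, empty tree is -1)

Insertion order: [39, 24, 40, 46, 27]
Tree (level-order array): [39, 24, 40, None, 27, None, 46]
Compute height bottom-up (empty subtree = -1):
  height(27) = 1 + max(-1, -1) = 0
  height(24) = 1 + max(-1, 0) = 1
  height(46) = 1 + max(-1, -1) = 0
  height(40) = 1 + max(-1, 0) = 1
  height(39) = 1 + max(1, 1) = 2
Height = 2


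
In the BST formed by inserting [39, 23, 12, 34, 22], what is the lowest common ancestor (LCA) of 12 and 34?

Tree insertion order: [39, 23, 12, 34, 22]
Tree (level-order array): [39, 23, None, 12, 34, None, 22]
In a BST, the LCA of p=12, q=34 is the first node v on the
root-to-leaf path with p <= v <= q (go left if both < v, right if both > v).
Walk from root:
  at 39: both 12 and 34 < 39, go left
  at 23: 12 <= 23 <= 34, this is the LCA
LCA = 23


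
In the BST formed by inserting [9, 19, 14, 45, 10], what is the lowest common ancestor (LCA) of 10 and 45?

Tree insertion order: [9, 19, 14, 45, 10]
Tree (level-order array): [9, None, 19, 14, 45, 10]
In a BST, the LCA of p=10, q=45 is the first node v on the
root-to-leaf path with p <= v <= q (go left if both < v, right if both > v).
Walk from root:
  at 9: both 10 and 45 > 9, go right
  at 19: 10 <= 19 <= 45, this is the LCA
LCA = 19


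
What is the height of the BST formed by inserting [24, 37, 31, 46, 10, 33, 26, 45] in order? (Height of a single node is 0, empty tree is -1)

Insertion order: [24, 37, 31, 46, 10, 33, 26, 45]
Tree (level-order array): [24, 10, 37, None, None, 31, 46, 26, 33, 45]
Compute height bottom-up (empty subtree = -1):
  height(10) = 1 + max(-1, -1) = 0
  height(26) = 1 + max(-1, -1) = 0
  height(33) = 1 + max(-1, -1) = 0
  height(31) = 1 + max(0, 0) = 1
  height(45) = 1 + max(-1, -1) = 0
  height(46) = 1 + max(0, -1) = 1
  height(37) = 1 + max(1, 1) = 2
  height(24) = 1 + max(0, 2) = 3
Height = 3


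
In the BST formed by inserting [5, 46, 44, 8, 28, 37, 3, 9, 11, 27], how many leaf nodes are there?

Tree built from: [5, 46, 44, 8, 28, 37, 3, 9, 11, 27]
Tree (level-order array): [5, 3, 46, None, None, 44, None, 8, None, None, 28, 9, 37, None, 11, None, None, None, 27]
Rule: A leaf has 0 children.
Per-node child counts:
  node 5: 2 child(ren)
  node 3: 0 child(ren)
  node 46: 1 child(ren)
  node 44: 1 child(ren)
  node 8: 1 child(ren)
  node 28: 2 child(ren)
  node 9: 1 child(ren)
  node 11: 1 child(ren)
  node 27: 0 child(ren)
  node 37: 0 child(ren)
Matching nodes: [3, 27, 37]
Count of leaf nodes: 3


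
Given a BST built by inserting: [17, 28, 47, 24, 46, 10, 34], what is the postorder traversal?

Tree insertion order: [17, 28, 47, 24, 46, 10, 34]
Tree (level-order array): [17, 10, 28, None, None, 24, 47, None, None, 46, None, 34]
Postorder traversal: [10, 24, 34, 46, 47, 28, 17]


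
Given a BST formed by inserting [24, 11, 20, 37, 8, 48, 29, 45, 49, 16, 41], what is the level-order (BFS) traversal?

Tree insertion order: [24, 11, 20, 37, 8, 48, 29, 45, 49, 16, 41]
Tree (level-order array): [24, 11, 37, 8, 20, 29, 48, None, None, 16, None, None, None, 45, 49, None, None, 41]
BFS from the root, enqueuing left then right child of each popped node:
  queue [24] -> pop 24, enqueue [11, 37], visited so far: [24]
  queue [11, 37] -> pop 11, enqueue [8, 20], visited so far: [24, 11]
  queue [37, 8, 20] -> pop 37, enqueue [29, 48], visited so far: [24, 11, 37]
  queue [8, 20, 29, 48] -> pop 8, enqueue [none], visited so far: [24, 11, 37, 8]
  queue [20, 29, 48] -> pop 20, enqueue [16], visited so far: [24, 11, 37, 8, 20]
  queue [29, 48, 16] -> pop 29, enqueue [none], visited so far: [24, 11, 37, 8, 20, 29]
  queue [48, 16] -> pop 48, enqueue [45, 49], visited so far: [24, 11, 37, 8, 20, 29, 48]
  queue [16, 45, 49] -> pop 16, enqueue [none], visited so far: [24, 11, 37, 8, 20, 29, 48, 16]
  queue [45, 49] -> pop 45, enqueue [41], visited so far: [24, 11, 37, 8, 20, 29, 48, 16, 45]
  queue [49, 41] -> pop 49, enqueue [none], visited so far: [24, 11, 37, 8, 20, 29, 48, 16, 45, 49]
  queue [41] -> pop 41, enqueue [none], visited so far: [24, 11, 37, 8, 20, 29, 48, 16, 45, 49, 41]
Result: [24, 11, 37, 8, 20, 29, 48, 16, 45, 49, 41]


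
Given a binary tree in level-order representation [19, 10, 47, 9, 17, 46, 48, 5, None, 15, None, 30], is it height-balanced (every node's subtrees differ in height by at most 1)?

Tree (level-order array): [19, 10, 47, 9, 17, 46, 48, 5, None, 15, None, 30]
Definition: a tree is height-balanced if, at every node, |h(left) - h(right)| <= 1 (empty subtree has height -1).
Bottom-up per-node check:
  node 5: h_left=-1, h_right=-1, diff=0 [OK], height=0
  node 9: h_left=0, h_right=-1, diff=1 [OK], height=1
  node 15: h_left=-1, h_right=-1, diff=0 [OK], height=0
  node 17: h_left=0, h_right=-1, diff=1 [OK], height=1
  node 10: h_left=1, h_right=1, diff=0 [OK], height=2
  node 30: h_left=-1, h_right=-1, diff=0 [OK], height=0
  node 46: h_left=0, h_right=-1, diff=1 [OK], height=1
  node 48: h_left=-1, h_right=-1, diff=0 [OK], height=0
  node 47: h_left=1, h_right=0, diff=1 [OK], height=2
  node 19: h_left=2, h_right=2, diff=0 [OK], height=3
All nodes satisfy the balance condition.
Result: Balanced


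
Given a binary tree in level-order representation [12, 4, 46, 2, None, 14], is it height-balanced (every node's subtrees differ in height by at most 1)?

Tree (level-order array): [12, 4, 46, 2, None, 14]
Definition: a tree is height-balanced if, at every node, |h(left) - h(right)| <= 1 (empty subtree has height -1).
Bottom-up per-node check:
  node 2: h_left=-1, h_right=-1, diff=0 [OK], height=0
  node 4: h_left=0, h_right=-1, diff=1 [OK], height=1
  node 14: h_left=-1, h_right=-1, diff=0 [OK], height=0
  node 46: h_left=0, h_right=-1, diff=1 [OK], height=1
  node 12: h_left=1, h_right=1, diff=0 [OK], height=2
All nodes satisfy the balance condition.
Result: Balanced


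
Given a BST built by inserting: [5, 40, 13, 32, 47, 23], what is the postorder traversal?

Tree insertion order: [5, 40, 13, 32, 47, 23]
Tree (level-order array): [5, None, 40, 13, 47, None, 32, None, None, 23]
Postorder traversal: [23, 32, 13, 47, 40, 5]


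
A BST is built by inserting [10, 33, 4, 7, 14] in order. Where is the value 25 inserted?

Starting tree (level order): [10, 4, 33, None, 7, 14]
Insertion path: 10 -> 33 -> 14
Result: insert 25 as right child of 14
Final tree (level order): [10, 4, 33, None, 7, 14, None, None, None, None, 25]


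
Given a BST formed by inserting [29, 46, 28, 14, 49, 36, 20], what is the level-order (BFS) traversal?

Tree insertion order: [29, 46, 28, 14, 49, 36, 20]
Tree (level-order array): [29, 28, 46, 14, None, 36, 49, None, 20]
BFS from the root, enqueuing left then right child of each popped node:
  queue [29] -> pop 29, enqueue [28, 46], visited so far: [29]
  queue [28, 46] -> pop 28, enqueue [14], visited so far: [29, 28]
  queue [46, 14] -> pop 46, enqueue [36, 49], visited so far: [29, 28, 46]
  queue [14, 36, 49] -> pop 14, enqueue [20], visited so far: [29, 28, 46, 14]
  queue [36, 49, 20] -> pop 36, enqueue [none], visited so far: [29, 28, 46, 14, 36]
  queue [49, 20] -> pop 49, enqueue [none], visited so far: [29, 28, 46, 14, 36, 49]
  queue [20] -> pop 20, enqueue [none], visited so far: [29, 28, 46, 14, 36, 49, 20]
Result: [29, 28, 46, 14, 36, 49, 20]
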